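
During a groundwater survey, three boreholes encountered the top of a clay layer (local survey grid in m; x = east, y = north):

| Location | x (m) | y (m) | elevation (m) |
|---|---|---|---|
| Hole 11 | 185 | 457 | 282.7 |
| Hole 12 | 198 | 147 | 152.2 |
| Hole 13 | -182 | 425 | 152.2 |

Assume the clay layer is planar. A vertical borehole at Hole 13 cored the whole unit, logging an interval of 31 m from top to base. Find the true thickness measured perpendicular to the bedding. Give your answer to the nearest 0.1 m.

27.3 m

Let the plane be z = a·x + b·y + c.
Hole 12−Hole 11: 13a − 310b = −130.5;  Hole 13−Hole 11: −367a − 32b = −130.5.
Solving gives a = 0.31772, b = 0.43429.
|∇z| = √(a²+b²) = 0.53810, so dip δ = arctan(0.53810) = 28.28°.
True thickness = vertical thickness × cos δ = 31 × cos 28.28° = 27.3 m.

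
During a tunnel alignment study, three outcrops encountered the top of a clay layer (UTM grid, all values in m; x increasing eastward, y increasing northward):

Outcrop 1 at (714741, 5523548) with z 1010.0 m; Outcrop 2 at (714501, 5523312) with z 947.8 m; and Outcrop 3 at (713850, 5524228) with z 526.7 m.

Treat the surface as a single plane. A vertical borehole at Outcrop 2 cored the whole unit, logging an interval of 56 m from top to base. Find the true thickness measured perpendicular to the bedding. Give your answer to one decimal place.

51.1 m

Let the plane be z = a·x + b·y + c.
Outcrop 2−Outcrop 1: −240a − 236b = −62.2;  Outcrop 3−Outcrop 1: −891a + 680b = −483.3.
Solving gives a = 0.41865, b = −0.16218.
|∇z| = √(a²+b²) = 0.44896, so dip δ = arctan(0.44896) = 24.18°.
True thickness = vertical thickness × cos δ = 56 × cos 24.18° = 51.1 m.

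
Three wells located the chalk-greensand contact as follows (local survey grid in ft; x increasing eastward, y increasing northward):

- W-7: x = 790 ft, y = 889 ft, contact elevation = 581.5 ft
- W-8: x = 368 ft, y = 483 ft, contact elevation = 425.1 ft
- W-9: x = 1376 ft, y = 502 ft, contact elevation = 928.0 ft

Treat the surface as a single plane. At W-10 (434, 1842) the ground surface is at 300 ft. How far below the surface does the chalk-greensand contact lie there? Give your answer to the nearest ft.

Let the plane be z = a·x + b·y + c.
W-8−W-7: −422a − 406b = −156.4;  W-9−W-7: 586a − 387b = 346.5.
Solving gives a = 0.50147, b = −0.13601.
Then c = 581.5 − a·790 − b·889 = 306.25.
At (434, 1842): z_contact = 217.6 − 250.5 + 306.25 = 273.4 ft.
Depth below ground = 300 − 273.4 = 27 ft.

27 ft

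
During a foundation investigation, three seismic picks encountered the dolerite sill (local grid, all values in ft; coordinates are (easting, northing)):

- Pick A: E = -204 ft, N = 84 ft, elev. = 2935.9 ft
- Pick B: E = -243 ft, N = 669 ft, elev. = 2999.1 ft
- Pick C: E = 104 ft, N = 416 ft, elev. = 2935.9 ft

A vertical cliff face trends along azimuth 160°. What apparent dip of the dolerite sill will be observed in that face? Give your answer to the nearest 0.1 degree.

Two edge vectors: Pick A→Pick B = (-39, 585, 63.2), Pick A→Pick C = (308, 332, 0).
Normal n = (Pick A→Pick B) × (Pick A→Pick C) = (-20982.4, 19465.6, -193128).
So ∂z/∂E = −n_x/n_z = −0.10865 and ∂z/∂N = −n_y/n_z = 0.10079.
Unit vector along 160° is (sin 160°, cos 160°) = (0.3420, -0.9397).
Slope in that direction = a·(0.3420) + b·(-0.9397) = −0.13187.
Apparent dip = arctan|0.13187| = 7.5° (true dip is 8.4°, so apparent ≤ true as expected).

7.5°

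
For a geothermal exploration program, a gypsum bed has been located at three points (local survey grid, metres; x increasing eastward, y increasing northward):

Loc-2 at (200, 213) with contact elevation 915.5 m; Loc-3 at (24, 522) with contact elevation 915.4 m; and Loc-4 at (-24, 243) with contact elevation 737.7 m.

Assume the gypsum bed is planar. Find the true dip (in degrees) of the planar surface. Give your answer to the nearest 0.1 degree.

44.7°

Let the plane be z = a·x + b·y + c.
Loc-3−Loc-2: −176a + 309b = −0.1;  Loc-4−Loc-2: −224a + 30b = −177.8.
Solving gives a = 0.85925, b = 0.48909.
Gradient magnitude |∇z| = √(a² + b²) = √(0.73832 + 0.23921) = 0.98870.
True dip = arctan(0.98870) = 44.7°, dipping toward WSW (azimuth ≈ 240°).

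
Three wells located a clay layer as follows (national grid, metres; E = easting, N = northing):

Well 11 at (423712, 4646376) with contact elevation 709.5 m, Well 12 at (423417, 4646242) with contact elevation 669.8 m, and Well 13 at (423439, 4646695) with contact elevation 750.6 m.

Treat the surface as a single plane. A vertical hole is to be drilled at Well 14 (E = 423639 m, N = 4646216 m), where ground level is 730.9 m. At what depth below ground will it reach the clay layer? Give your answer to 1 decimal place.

53.5 m

Two edge vectors: Well 11→Well 12 = (-295, -134, -39.7), Well 11→Well 13 = (-273, 319, 41.1).
Normal n = (Well 11→Well 12) × (Well 11→Well 13) = (7156.9, 22962.6, -130687).
So ∂z/∂E = −n_x/n_z = 0.054763672 and ∂z/∂N = −n_y/n_z = 0.175706842.
Intercept c from Well 11: 709.5 − 23204.02 − 816400.05 = −838894.58.
At (423639, 4646216): z_contact = 23200.03 + 816371.94 − 838894.58 = 677.39 m.
Depth below ground = 730.9 − 677.39 = 53.5 m.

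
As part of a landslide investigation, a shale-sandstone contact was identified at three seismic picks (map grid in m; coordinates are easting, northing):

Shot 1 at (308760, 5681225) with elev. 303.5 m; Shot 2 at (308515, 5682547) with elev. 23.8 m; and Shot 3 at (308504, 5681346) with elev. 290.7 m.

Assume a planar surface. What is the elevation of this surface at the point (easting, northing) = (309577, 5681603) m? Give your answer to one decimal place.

174.9 m

Two edge vectors: Shot 1→Shot 2 = (-245, 1322, -279.7), Shot 1→Shot 3 = (-256, 121, -12.8).
Normal n = (Shot 1→Shot 2) × (Shot 1→Shot 3) = (16922.1, 68467.2, 308787).
So ∂z/∂easting = −n_x/n_z = −0.054801854 and ∂z/∂northing = −n_y/n_z = −0.221729542.
Intercept c from Shot 1: 303.5 + 16920.62 + 1259695.42 = 1276919.54.
At (309577, 5681603): z = −16965.4 − 1259779.2 + 1276919.54 = 174.9 m.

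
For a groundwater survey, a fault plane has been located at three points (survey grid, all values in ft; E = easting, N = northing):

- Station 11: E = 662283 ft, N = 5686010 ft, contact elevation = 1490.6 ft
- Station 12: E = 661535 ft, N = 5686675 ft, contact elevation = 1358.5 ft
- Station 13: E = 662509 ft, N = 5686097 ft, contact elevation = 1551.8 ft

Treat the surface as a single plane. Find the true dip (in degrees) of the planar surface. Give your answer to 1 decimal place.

14.2°

Let the plane be z = a·E + b·N + c.
Station 12−Station 11: −748a + 665b = −132.1;  Station 13−Station 11: 226a + 87b = 61.2.
Solving gives a = 0.24233, b = 0.07393.
Gradient magnitude |∇z| = √(a² + b²) = √(0.05873 + 0.00547) = 0.25336.
True dip = arctan(0.25336) = 14.2°, dipping toward WSW (azimuth ≈ 253°).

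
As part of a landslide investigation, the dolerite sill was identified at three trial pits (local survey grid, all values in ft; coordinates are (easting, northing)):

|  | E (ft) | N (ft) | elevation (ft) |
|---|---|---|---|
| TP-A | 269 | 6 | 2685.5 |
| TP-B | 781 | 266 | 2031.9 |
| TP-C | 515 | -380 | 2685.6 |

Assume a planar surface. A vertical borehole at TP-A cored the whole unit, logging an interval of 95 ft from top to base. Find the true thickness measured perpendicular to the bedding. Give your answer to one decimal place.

62.5 ft

Let the plane be z = a·E + b·N + c.
TP-B−TP-A: 512a + 260b = −653.6;  TP-C−TP-A: 246a − 386b = 0.1.
Solving gives a = −0.96434, b = −0.61484.
|∇z| = √(a²+b²) = 1.14367, so dip δ = arctan(1.14367) = 48.83°.
True thickness = vertical thickness × cos δ = 95 × cos 48.83° = 62.5 ft.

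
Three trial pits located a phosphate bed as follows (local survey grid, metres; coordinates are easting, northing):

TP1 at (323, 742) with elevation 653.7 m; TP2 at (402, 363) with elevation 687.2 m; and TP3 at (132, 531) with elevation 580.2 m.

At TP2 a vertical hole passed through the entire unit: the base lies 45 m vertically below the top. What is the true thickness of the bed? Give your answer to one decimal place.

Let the plane be z = a·easting + b·northing + c.
TP2−TP1: 79a − 379b = 33.5;  TP3−TP1: −191a − 211b = −73.5.
Solving gives a = 0.39216, b = −0.00665.
|∇z| = √(a²+b²) = 0.39222, so dip δ = arctan(0.39222) = 21.42°.
True thickness = vertical thickness × cos δ = 45 × cos 21.42° = 41.9 m.

41.9 m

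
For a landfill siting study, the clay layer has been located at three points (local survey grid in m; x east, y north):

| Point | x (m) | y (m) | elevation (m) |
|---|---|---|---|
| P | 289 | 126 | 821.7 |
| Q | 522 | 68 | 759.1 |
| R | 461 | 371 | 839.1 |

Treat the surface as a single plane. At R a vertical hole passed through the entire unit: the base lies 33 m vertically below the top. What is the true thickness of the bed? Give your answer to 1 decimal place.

31.5 m

Let the plane be z = a·x + b·y + c.
Q−P: 233a − 58b = −62.6;  R−P: 172a + 245b = 17.4.
Solving gives a = −0.21365, b = 0.22101.
|∇z| = √(a²+b²) = 0.30740, so dip δ = arctan(0.30740) = 17.09°.
True thickness = vertical thickness × cos δ = 33 × cos 17.09° = 31.5 m.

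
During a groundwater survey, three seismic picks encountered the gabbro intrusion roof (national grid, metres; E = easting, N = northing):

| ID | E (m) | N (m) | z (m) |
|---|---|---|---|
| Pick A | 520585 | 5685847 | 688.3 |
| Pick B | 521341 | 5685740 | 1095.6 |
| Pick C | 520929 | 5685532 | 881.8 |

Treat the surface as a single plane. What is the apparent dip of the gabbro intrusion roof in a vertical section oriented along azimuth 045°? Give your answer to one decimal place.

19.6°

Two edge vectors: Pick A→Pick B = (756, -107, 407.3), Pick A→Pick C = (344, -315, 193.5).
Normal n = (Pick A→Pick B) × (Pick A→Pick C) = (107595, -6174.8, -201332).
So ∂z/∂E = −n_x/n_z = 0.53442 and ∂z/∂N = −n_y/n_z = −0.03067.
Unit vector along 045° is (sin 45°, cos 45°) = (0.7071, 0.7071).
Slope in that direction = a·(0.7071) + b·(0.7071) = 0.35620.
Apparent dip = arctan|0.35620| = 19.6° (true dip is 28.2°, so apparent ≤ true as expected).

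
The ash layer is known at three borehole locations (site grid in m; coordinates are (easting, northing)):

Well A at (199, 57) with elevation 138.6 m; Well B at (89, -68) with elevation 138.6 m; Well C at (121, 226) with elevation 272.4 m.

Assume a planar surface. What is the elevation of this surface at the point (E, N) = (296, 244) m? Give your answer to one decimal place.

Let the plane be z = a·E + b·N + c.
Well B−Well A: −110a − 125b = 0;  Well C−Well A: −78a + 169b = 133.8.
Solving gives a = −0.59016, b = 0.51934.
Then c = 138.6 − a·199 − b·57 = 226.44.
At (296, 244): z = −174.7 + 126.7 + 226.44 = 178.5 m.

178.5 m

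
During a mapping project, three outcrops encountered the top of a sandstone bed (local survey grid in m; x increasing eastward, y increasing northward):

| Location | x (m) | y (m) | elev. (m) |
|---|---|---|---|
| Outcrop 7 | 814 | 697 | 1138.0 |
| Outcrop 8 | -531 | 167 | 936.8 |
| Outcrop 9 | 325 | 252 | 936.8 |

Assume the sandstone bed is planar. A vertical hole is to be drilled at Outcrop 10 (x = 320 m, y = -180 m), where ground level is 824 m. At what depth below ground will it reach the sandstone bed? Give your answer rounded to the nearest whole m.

106 m

Let the plane be z = a·x + b·y + c.
Outcrop 8−Outcrop 7: −1345a − 530b = −201.2;  Outcrop 9−Outcrop 7: −489a − 445b = −201.2.
Solving gives a = −0.05040, b = 0.50751.
Then c = 1138 − a·814 − b·697 = 825.29.
At (320, -180): z_contact = −16.1 − 91.4 + 825.29 = 717.8 m.
Depth below ground = 824 − 717.8 = 106 m.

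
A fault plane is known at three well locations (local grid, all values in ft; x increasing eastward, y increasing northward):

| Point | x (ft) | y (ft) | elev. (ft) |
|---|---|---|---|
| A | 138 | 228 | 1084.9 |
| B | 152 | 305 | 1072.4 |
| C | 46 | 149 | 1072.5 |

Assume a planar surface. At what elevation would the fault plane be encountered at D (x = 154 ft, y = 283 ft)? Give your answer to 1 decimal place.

1077.9 ft

Two edge vectors: A→B = (14, 77, -12.5), A→C = (-92, -79, -12.4).
Normal n = (A→B) × (A→C) = (-1942.3, 1323.6, 5978).
So ∂z/∂x = −n_x/n_z = 0.32491 and ∂z/∂y = −n_y/n_z = −0.22141.
Intercept c from A: 1084.9 − 44.84 + 50.48 = 1090.54.
At (154, 283): z = 50.0 − 62.7 + 1090.54 = 1077.9 ft.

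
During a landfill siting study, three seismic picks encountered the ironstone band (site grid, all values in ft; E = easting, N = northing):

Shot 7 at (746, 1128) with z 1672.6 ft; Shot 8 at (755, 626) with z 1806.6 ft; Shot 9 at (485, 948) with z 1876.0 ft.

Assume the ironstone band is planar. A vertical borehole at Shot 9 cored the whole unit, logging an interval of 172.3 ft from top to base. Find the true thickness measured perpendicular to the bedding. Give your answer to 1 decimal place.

Let the plane be z = a·E + b·N + c.
Shot 8−Shot 7: 9a − 502b = 134;  Shot 9−Shot 7: −261a − 180b = 203.4.
Solving gives a = −0.58795, b = −0.27747.
|∇z| = √(a²+b²) = 0.65014, so dip δ = arctan(0.65014) = 33.03°.
True thickness = vertical thickness × cos δ = 172.3 × cos 33.03° = 144.5 ft.

144.5 ft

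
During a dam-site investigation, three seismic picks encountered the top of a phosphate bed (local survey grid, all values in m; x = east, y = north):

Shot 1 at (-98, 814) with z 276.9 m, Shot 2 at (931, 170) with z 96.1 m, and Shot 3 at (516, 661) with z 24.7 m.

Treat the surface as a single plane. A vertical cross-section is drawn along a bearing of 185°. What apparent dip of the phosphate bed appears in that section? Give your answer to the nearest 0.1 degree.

Let the plane be z = a·x + b·y + c.
Shot 2−Shot 1: 1029a − 644b = −180.8;  Shot 3−Shot 1: 614a − 153b = −252.2.
Solving gives a = −0.56624, b = −0.62402.
Unit vector along 185° is (sin 185°, cos 185°) = (-0.0872, -0.9962).
Slope in that direction = a·(-0.0872) + b·(-0.9962) = 0.67099.
Apparent dip = arctan|0.67099| = 33.9° (true dip is 40.1°, so apparent ≤ true as expected).

33.9°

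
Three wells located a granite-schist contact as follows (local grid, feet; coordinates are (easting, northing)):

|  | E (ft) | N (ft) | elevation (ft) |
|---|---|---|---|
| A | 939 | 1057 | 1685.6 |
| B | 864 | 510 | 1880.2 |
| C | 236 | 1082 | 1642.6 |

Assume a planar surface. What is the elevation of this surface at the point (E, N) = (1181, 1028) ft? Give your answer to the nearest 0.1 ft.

1707.8 ft

Two edge vectors: A→B = (-75, -547, 194.6), A→C = (-703, 25, -43).
Normal n = (A→B) × (A→C) = (18656, -140028.8, -386416).
So ∂z/∂E = −n_x/n_z = 0.048280 and ∂z/∂N = −n_y/n_z = −0.362378.
Intercept c from A: 1685.6 − 45.33 + 383.03 = 2023.30.
At (1181, 1028): z = 57.0 − 372.5 + 2023.30 = 1707.8 ft.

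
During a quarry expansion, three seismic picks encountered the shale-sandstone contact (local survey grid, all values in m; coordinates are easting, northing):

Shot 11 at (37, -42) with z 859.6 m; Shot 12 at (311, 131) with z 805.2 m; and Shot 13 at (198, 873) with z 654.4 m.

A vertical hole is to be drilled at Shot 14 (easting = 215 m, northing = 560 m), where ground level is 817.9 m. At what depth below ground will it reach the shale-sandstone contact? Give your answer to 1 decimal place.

Let the plane be z = a·easting + b·northing + c.
Shot 12−Shot 11: 274a + 173b = −54.4;  Shot 13−Shot 11: 161a + 915b = −205.2.
Solving gives a = −0.06406, b = −0.21299.
Then c = 859.6 − a·37 − b·-42 = 853.02.
At (215, 560): z_contact = −13.77 − 119.27 + 853.02 = 719.98 m.
Depth below ground = 817.9 − 719.98 = 97.9 m.

97.9 m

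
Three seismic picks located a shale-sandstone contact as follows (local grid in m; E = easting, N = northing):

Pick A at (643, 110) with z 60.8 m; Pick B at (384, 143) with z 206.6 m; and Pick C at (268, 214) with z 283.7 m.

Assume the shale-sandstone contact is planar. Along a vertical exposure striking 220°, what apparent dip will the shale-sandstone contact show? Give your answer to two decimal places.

Two edge vectors: Pick A→Pick B = (-259, 33, 145.8), Pick A→Pick C = (-375, 104, 222.9).
Normal n = (Pick A→Pick B) × (Pick A→Pick C) = (-7807.5, 3056.1, -14561).
So ∂z/∂E = −n_x/n_z = −0.53619 and ∂z/∂N = −n_y/n_z = 0.20988.
Unit vector along 220° is (sin 220°, cos 220°) = (-0.6428, -0.7660).
Slope in that direction = a·(-0.6428) + b·(-0.7660) = 0.18388.
Apparent dip = arctan|0.18388| = 10.42° (true dip is 29.9°, so apparent ≤ true as expected).

10.42°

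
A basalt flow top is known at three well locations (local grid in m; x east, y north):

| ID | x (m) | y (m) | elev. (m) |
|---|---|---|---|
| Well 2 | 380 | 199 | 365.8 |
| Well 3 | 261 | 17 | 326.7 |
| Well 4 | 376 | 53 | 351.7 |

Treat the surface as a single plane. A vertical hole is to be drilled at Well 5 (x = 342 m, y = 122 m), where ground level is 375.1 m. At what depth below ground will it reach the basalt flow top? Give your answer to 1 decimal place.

Let the plane be z = a·x + b·y + c.
Well 3−Well 2: −119a − 182b = −39.1;  Well 4−Well 2: −4a − 146b = −14.1.
Solving gives a = 0.18878, b = 0.09140.
Then c = 365.8 − a·380 − b·199 = 275.88.
At (342, 122): z_contact = 64.56 + 11.15 + 275.88 = 351.59 m.
Depth below ground = 375.1 − 351.59 = 23.5 m.

23.5 m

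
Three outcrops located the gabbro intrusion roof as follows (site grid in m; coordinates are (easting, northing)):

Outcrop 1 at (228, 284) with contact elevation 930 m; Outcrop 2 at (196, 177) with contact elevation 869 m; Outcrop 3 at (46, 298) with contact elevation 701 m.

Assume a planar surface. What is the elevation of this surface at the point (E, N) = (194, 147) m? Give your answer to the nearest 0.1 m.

Let the plane be z = a·E + b·N + c.
Outcrop 2−Outcrop 1: −32a − 107b = −61;  Outcrop 3−Outcrop 1: −182a + 14b = −229.
Solving gives a = 1.27281, b = 0.18944.
Then c = 930 − a·228 − b·284 = 586.00.
At (194, 147): z = 246.9 + 27.8 + 586.00 = 860.8 m.

860.8 m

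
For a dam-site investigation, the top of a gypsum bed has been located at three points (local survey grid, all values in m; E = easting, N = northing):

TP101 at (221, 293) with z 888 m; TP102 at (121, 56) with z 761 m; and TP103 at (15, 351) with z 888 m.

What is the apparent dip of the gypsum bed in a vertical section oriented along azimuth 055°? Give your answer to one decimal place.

Let the plane be z = a·E + b·N + c.
TP102−TP101: −100a − 237b = −127;  TP103−TP101: −206a + 58b = 0.
Solving gives a = 0.13485, b = 0.47896.
Unit vector along 055° is (sin 55°, cos 55°) = (0.8192, 0.5736).
Slope in that direction = a·(0.8192) + b·(0.5736) = 0.38519.
Apparent dip = arctan|0.38519| = 21.1° (true dip is 26.5°, so apparent ≤ true as expected).

21.1°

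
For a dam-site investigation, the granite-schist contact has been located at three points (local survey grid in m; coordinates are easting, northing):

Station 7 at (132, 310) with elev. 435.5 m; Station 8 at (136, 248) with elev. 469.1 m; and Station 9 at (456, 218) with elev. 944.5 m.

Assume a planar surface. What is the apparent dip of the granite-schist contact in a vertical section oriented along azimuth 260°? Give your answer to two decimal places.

53.34°

Two edge vectors: Station 7→Station 8 = (4, -62, 33.6), Station 7→Station 9 = (324, -92, 509).
Normal n = (Station 7→Station 8) × (Station 7→Station 9) = (-28466.8, 8850.4, 19720).
So ∂z/∂easting = −n_x/n_z = 1.44355 and ∂z/∂northing = −n_y/n_z = −0.44880.
Unit vector along 260° is (sin 260°, cos 260°) = (-0.9848, -0.1736).
Slope in that direction = a·(-0.9848) + b·(-0.1736) = −1.34369.
Apparent dip = arctan|1.34369| = 53.34° (true dip is 56.5°, so apparent ≤ true as expected).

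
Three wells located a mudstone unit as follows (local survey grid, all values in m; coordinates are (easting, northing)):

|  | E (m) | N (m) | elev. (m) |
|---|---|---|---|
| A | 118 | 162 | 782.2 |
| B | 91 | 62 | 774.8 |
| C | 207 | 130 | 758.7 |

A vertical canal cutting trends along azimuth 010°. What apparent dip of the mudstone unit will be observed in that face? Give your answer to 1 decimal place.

Let the plane be z = a·E + b·N + c.
B−A: −27a − 100b = −7.4;  C−A: 89a − 32b = −23.5.
Solving gives a = −0.21643, b = 0.13244.
Unit vector along 010° is (sin 10°, cos 10°) = (0.1736, 0.9848).
Slope in that direction = a·(0.1736) + b·(0.9848) = 0.09284.
Apparent dip = arctan|0.09284| = 5.3° (true dip is 14.2°, so apparent ≤ true as expected).

5.3°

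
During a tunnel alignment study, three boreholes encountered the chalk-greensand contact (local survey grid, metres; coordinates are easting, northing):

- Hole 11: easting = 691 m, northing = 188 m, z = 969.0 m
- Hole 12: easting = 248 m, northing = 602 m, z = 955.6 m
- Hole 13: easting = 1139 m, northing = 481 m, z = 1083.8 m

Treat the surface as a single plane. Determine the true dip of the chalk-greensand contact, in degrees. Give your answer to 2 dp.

Two edge vectors: Hole 11→Hole 12 = (-443, 414, -13.4), Hole 11→Hole 13 = (448, 293, 114.8).
Normal n = (Hole 11→Hole 12) × (Hole 11→Hole 13) = (51453.4, 44853.2, -315271).
So ∂z/∂easting = −n_x/n_z = 0.16320 and ∂z/∂northing = −n_y/n_z = 0.14227.
Gradient magnitude |∇z| = √(a² + b²) = √(0.02664 + 0.02024) = 0.21651.
True dip = arctan(0.21651) = 12.22°, dipping toward SW (azimuth ≈ 229°).

12.22°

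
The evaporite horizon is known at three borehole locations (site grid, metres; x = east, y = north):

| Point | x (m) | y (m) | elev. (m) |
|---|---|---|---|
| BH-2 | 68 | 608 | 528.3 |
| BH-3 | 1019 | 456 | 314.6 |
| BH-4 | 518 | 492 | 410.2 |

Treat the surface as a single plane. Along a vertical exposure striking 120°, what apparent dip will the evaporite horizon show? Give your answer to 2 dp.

Two edge vectors: BH-2→BH-3 = (951, -152, -213.7), BH-2→BH-4 = (450, -116, -118.1).
Normal n = (BH-2→BH-3) × (BH-2→BH-4) = (-6838, 16148.1, -41916).
So ∂z/∂x = −n_x/n_z = −0.16314 and ∂z/∂y = −n_y/n_z = 0.38525.
Unit vector along 120° is (sin 120°, cos 120°) = (0.8660, -0.5000).
Slope in that direction = a·(0.8660) + b·(-0.5000) = −0.33390.
Apparent dip = arctan|0.33390| = 18.46° (true dip is 22.7°, so apparent ≤ true as expected).

18.46°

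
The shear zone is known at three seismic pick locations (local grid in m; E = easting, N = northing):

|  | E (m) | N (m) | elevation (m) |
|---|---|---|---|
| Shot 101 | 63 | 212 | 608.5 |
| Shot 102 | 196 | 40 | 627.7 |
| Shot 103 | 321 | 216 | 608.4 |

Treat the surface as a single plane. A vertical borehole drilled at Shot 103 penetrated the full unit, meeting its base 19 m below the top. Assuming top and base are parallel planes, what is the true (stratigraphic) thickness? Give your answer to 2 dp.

Two edge vectors: Shot 101→Shot 102 = (133, -172, 19.2), Shot 101→Shot 103 = (258, 4, -0.1).
Normal n = (Shot 101→Shot 102) × (Shot 101→Shot 103) = (-59.6, 4966.9, 44908).
So ∂z/∂E = −n_x/n_z = 0.00133 and ∂z/∂N = −n_y/n_z = −0.11060.
|∇z| = √(a²+b²) = 0.11061, so dip δ = arctan(0.11061) = 6.31°.
True thickness = vertical thickness × cos δ = 19 × cos 6.31° = 18.88 m.

18.88 m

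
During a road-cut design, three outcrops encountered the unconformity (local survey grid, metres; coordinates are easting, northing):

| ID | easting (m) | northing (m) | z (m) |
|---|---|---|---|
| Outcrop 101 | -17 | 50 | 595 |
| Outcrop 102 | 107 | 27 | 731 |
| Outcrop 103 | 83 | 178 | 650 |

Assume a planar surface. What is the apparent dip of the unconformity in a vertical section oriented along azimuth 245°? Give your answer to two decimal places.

37.73°

Let the plane be z = a·easting + b·northing + c.
Outcrop 102−Outcrop 101: 124a − 23b = 136;  Outcrop 103−Outcrop 101: 100a + 128b = 55.
Solving gives a = 1.02757, b = −0.37310.
Unit vector along 245° is (sin 245°, cos 245°) = (-0.9063, -0.4226).
Slope in that direction = a·(-0.9063) + b·(-0.4226) = −0.77362.
Apparent dip = arctan|0.77362| = 37.73° (true dip is 47.5°, so apparent ≤ true as expected).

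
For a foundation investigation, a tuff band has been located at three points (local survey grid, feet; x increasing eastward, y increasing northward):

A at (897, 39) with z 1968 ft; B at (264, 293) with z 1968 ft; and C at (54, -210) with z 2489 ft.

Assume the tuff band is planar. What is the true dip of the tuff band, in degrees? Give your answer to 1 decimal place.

43.7°

Let the plane be z = a·x + b·y + c.
B−A: −633a + 254b = 0;  C−A: −843a − 249b = 521.
Solving gives a = −0.35599, b = −0.88716.
Gradient magnitude |∇z| = √(a² + b²) = √(0.12673 + 0.78706) = 0.95592.
True dip = arctan(0.95592) = 43.7°, dipping toward NNE (azimuth ≈ 022°).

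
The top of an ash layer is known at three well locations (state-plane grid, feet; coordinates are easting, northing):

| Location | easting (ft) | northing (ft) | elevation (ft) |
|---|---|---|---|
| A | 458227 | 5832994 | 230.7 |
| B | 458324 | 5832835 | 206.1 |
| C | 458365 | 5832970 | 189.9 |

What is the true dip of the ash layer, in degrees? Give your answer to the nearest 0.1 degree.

Two edge vectors: A→B = (97, -159, -24.6), A→C = (138, -24, -40.8).
Normal n = (A→B) × (A→C) = (5896.8, 562.8, 19614).
So ∂z/∂easting = −n_x/n_z = −0.30064 and ∂z/∂northing = −n_y/n_z = −0.02869.
Gradient magnitude |∇z| = √(a² + b²) = √(0.09039 + 0.00082) = 0.30201.
True dip = arctan(0.30201) = 16.8°, dipping toward E (azimuth ≈ 085°).

16.8°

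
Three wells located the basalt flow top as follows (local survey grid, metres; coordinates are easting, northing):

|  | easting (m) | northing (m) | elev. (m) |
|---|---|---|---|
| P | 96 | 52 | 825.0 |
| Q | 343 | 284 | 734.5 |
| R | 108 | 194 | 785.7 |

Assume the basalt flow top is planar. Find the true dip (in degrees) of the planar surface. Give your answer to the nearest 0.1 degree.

16.2°

Let the plane be z = a·easting + b·northing + c.
Q−P: 247a + 232b = −90.5;  R−P: 12a + 142b = −39.3.
Solving gives a = −0.11562, b = −0.26699.
Gradient magnitude |∇z| = √(a² + b²) = √(0.01337 + 0.07128) = 0.29095.
True dip = arctan(0.29095) = 16.2°, dipping toward NNE (azimuth ≈ 023°).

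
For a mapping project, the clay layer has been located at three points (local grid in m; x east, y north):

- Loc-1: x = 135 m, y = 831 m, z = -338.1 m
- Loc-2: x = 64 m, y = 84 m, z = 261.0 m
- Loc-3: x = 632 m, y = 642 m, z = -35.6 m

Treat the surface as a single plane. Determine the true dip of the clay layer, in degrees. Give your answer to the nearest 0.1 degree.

Let the plane be z = a·x + b·y + c.
Loc-2−Loc-1: −71a − 747b = 599.1;  Loc-3−Loc-1: 497a − 189b = 302.5.
Solving gives a = 0.29307, b = −0.82986.
Gradient magnitude |∇z| = √(a² + b²) = √(0.08589 + 0.68867) = 0.88009.
True dip = arctan(0.88009) = 41.4°, dipping toward NNW (azimuth ≈ 341°).

41.4°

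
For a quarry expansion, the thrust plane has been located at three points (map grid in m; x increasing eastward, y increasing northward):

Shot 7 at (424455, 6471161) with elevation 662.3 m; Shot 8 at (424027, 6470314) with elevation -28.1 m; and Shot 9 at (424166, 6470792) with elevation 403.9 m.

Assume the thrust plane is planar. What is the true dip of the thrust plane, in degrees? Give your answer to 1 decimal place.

47.8°

Let the plane be z = a·x + b·y + c.
Shot 8−Shot 7: −428a − 847b = −690.4;  Shot 9−Shot 7: −289a − 369b = −258.4.
Solving gives a = −0.41327, b = 1.02394.
Gradient magnitude |∇z| = √(a² + b²) = √(0.17079 + 1.04846) = 1.10420.
True dip = arctan(1.10420) = 47.8°, dipping toward SSE (azimuth ≈ 158°).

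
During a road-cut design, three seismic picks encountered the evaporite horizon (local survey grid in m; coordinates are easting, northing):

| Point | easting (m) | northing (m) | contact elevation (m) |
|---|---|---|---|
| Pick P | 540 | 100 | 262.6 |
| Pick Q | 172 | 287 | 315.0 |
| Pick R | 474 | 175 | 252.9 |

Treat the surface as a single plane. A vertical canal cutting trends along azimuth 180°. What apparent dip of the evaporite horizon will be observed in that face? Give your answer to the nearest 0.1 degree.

Two edge vectors: Pick P→Pick Q = (-368, 187, 52.4), Pick P→Pick R = (-66, 75, -9.7).
Normal n = (Pick P→Pick Q) × (Pick P→Pick R) = (-5743.9, -7028, -15258).
So ∂z/∂easting = −n_x/n_z = −0.37645 and ∂z/∂northing = −n_y/n_z = −0.46061.
Unit vector along 180° is (sin 180°, cos 180°) = (0.0000, -1.0000).
Slope in that direction = a·(0.0000) + b·(-1.0000) = 0.46061.
Apparent dip = arctan|0.46061| = 24.7° (true dip is 30.7°, so apparent ≤ true as expected).

24.7°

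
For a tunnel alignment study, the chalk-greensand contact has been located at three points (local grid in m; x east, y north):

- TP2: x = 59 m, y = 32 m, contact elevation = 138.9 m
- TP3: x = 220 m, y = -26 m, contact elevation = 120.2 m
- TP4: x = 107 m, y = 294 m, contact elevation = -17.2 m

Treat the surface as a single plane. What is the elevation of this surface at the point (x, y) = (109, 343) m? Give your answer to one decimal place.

-44.2 m

Let the plane be z = a·x + b·y + c.
TP3−TP2: 161a − 58b = −18.7;  TP4−TP2: 48a + 262b = −156.1.
Solving gives a = −0.31031, b = −0.53895.
Then c = 138.9 − a·59 − b·32 = 174.45.
At (109, 343): z = −33.8 − 184.9 + 174.45 = -44.2 m.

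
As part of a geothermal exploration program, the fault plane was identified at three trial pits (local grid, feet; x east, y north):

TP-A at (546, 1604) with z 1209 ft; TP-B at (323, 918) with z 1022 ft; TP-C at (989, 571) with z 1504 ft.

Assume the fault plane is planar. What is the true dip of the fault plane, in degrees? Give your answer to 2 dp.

Let the plane be z = a·x + b·y + c.
TP-B−TP-A: −223a − 686b = −187;  TP-C−TP-A: 443a − 1033b = 295.
Solving gives a = 0.74036, b = 0.03192.
Gradient magnitude |∇z| = √(a² + b²) = √(0.54813 + 0.00102) = 0.74105.
True dip = arctan(0.74105) = 36.54°, dipping toward W (azimuth ≈ 268°).

36.54°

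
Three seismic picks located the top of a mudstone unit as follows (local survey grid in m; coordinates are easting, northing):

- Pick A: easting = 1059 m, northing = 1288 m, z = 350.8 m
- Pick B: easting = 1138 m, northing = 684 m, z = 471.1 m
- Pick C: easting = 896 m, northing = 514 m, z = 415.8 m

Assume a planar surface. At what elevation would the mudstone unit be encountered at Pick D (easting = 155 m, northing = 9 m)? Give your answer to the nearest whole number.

244 m

Two edge vectors: Pick A→Pick B = (79, -604, 120.3), Pick A→Pick C = (-163, -774, 65).
Normal n = (Pick A→Pick B) × (Pick A→Pick C) = (53852.2, -24743.9, -159598).
So ∂z/∂easting = −n_x/n_z = 0.33742 and ∂z/∂northing = −n_y/n_z = −0.15504.
Intercept c from Pick A: 350.8 − 357.33 + 199.69 = 193.16.
At (155, 9): z = 52.3 − 1.4 + 193.16 = 244.1 m.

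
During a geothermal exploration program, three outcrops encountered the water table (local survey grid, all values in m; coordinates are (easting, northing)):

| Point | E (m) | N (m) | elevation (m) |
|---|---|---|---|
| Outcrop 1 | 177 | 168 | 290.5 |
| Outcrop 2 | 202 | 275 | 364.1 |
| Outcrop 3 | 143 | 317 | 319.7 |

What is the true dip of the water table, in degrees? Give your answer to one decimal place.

49.0°

Let the plane be z = a·E + b·N + c.
Outcrop 2−Outcrop 1: 25a + 107b = 73.6;  Outcrop 3−Outcrop 1: −34a + 149b = 29.2.
Solving gives a = 1.06506, b = 0.43901.
Gradient magnitude |∇z| = √(a² + b²) = √(1.13434 + 0.19273) = 1.15198.
True dip = arctan(1.15198) = 49.0°, dipping toward WSW (azimuth ≈ 248°).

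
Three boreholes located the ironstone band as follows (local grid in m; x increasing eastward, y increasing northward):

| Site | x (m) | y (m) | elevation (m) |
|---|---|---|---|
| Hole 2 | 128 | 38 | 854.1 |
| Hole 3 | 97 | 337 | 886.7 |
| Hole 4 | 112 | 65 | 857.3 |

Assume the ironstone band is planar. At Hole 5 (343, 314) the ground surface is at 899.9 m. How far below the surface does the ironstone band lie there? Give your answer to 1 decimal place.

Let the plane be z = a·x + b·y + c.
Hole 3−Hole 2: −31a + 299b = 32.6;  Hole 4−Hole 2: −16a + 27b = 3.2.
Solving gives a = −0.01941, b = 0.10702.
Then c = 854.1 − a·128 − b·38 = 852.52.
At (343, 314): z_contact = −6.66 + 33.60 + 852.52 = 879.46 m.
Depth below ground = 899.9 − 879.46 = 20.4 m.

20.4 m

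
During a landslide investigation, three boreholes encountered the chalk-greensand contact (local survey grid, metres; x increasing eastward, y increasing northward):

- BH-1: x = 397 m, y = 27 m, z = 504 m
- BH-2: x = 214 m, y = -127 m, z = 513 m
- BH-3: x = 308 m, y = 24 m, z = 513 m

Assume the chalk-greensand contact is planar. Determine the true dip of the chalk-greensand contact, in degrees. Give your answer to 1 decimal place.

Let the plane be z = a·x + b·y + c.
BH-2−BH-1: −183a − 154b = 9;  BH-3−BH-1: −89a − 3b = 9.
Solving gives a = −0.10329, b = 0.06430.
Gradient magnitude |∇z| = √(a² + b²) = √(0.01067 + 0.00413) = 0.12167.
True dip = arctan(0.12167) = 6.9°, dipping toward ESE (azimuth ≈ 122°).

6.9°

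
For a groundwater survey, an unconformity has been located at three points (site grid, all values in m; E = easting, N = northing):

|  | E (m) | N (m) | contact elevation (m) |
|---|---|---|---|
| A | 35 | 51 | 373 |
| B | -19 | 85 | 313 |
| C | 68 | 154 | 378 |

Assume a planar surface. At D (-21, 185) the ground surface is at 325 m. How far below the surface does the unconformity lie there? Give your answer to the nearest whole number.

Two edge vectors: A→B = (-54, 34, -60), A→C = (33, 103, 5).
Normal n = (A→B) × (A→C) = (6350, -1710, -6684).
So ∂z/∂E = −n_x/n_z = 0.95003 and ∂z/∂N = −n_y/n_z = −0.25583.
Intercept c from A: 373 − 33.25 + 13.05 = 352.80.
At (-21, 185): z_contact = −20.0 − 47.3 + 352.80 = 285.5 m.
Depth below ground = 325 − 285.5 = 39 m.

39 m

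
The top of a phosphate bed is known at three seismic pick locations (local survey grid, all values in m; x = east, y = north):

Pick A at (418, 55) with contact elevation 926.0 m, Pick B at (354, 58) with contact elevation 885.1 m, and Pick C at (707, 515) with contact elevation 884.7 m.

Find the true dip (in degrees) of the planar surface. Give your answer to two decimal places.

Two edge vectors: Pick A→Pick B = (-64, 3, -40.9), Pick A→Pick C = (289, 460, -41.3).
Normal n = (Pick A→Pick B) × (Pick A→Pick C) = (18690.1, -14463.3, -30307).
So ∂z/∂x = −n_x/n_z = 0.61669 and ∂z/∂y = −n_y/n_z = −0.47723.
Gradient magnitude |∇z| = √(a² + b²) = √(0.38031 + 0.22775) = 0.77978.
True dip = arctan(0.77978) = 37.95°, dipping toward NW (azimuth ≈ 308°).

37.95°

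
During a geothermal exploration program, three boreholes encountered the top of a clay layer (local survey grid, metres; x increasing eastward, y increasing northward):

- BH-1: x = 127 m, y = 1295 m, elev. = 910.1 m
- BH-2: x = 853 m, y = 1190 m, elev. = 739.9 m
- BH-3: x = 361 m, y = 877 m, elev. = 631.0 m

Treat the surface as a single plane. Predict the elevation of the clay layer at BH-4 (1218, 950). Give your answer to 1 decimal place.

545.1 m

Let the plane be z = a·x + b·y + c.
BH-2−BH-1: 726a − 105b = −170.2;  BH-3−BH-1: 234a − 418b = −279.1.
Solving gives a = −0.150012, b = 0.583725.
Then c = 910.1 − a·127 − b·1295 = 173.23.
At (1218, 950): z = −182.7 + 554.5 + 173.23 = 545.1 m.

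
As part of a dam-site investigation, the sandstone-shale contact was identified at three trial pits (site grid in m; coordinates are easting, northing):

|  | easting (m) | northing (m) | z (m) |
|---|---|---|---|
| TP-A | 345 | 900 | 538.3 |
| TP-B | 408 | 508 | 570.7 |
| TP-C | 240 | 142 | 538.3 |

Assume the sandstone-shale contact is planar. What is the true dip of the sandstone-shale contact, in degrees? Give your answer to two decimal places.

Two edge vectors: TP-A→TP-B = (63, -392, 32.4), TP-A→TP-C = (-105, -758, 0).
Normal n = (TP-A→TP-B) × (TP-A→TP-C) = (24559.2, -3402, -88914).
So ∂z/∂easting = −n_x/n_z = 0.27621 and ∂z/∂northing = −n_y/n_z = −0.03826.
Gradient magnitude |∇z| = √(a² + b²) = √(0.07629 + 0.00146) = 0.27885.
True dip = arctan(0.27885) = 15.58°, dipping toward W (azimuth ≈ 278°).

15.58°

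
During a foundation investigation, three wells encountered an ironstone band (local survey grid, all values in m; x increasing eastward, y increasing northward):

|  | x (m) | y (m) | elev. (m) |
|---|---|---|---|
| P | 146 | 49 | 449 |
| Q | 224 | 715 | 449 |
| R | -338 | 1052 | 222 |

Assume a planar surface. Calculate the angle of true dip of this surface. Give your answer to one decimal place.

20.8°

Let the plane be z = a·x + b·y + c.
Q−P: 78a + 666b = 0;  R−P: −484a + 1003b = −227.
Solving gives a = 0.37741, b = −0.04420.
Gradient magnitude |∇z| = √(a² + b²) = √(0.14244 + 0.00195) = 0.37999.
True dip = arctan(0.37999) = 20.8°, dipping toward W (azimuth ≈ 277°).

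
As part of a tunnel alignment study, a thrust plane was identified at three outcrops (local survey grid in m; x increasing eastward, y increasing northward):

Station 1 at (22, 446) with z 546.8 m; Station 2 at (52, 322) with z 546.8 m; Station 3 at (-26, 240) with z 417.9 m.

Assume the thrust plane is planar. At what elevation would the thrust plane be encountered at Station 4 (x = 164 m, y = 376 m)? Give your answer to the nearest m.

Let the plane be z = a·x + b·y + c.
Station 2−Station 1: 30a − 124b = 0;  Station 3−Station 1: −48a − 206b = −128.9.
Solving gives a = 1.31747, b = 0.31874.
Then c = 546.8 − a·22 − b·446 = 375.66.
At (164, 376): z = 216.1 + 119.8 + 375.66 = 711.6 m.

712 m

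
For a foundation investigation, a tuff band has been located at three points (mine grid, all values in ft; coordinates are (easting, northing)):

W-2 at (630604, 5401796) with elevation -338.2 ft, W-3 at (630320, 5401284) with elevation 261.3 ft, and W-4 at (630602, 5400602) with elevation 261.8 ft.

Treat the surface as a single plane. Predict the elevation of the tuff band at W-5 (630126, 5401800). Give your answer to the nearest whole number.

238 ft

Two edge vectors: W-2→W-3 = (-284, -512, 599.5), W-2→W-4 = (-2, -1194, 600).
Normal n = (W-2→W-3) × (W-2→W-4) = (408603, 169201, 338072).
So ∂z/∂E = −n_x/n_z = −1.20862716 and ∂z/∂N = −n_y/n_z = −0.50048806.
Intercept c from W-2: -338.2 + 762165.12 + 2703534.41 = 3465361.33.
At (630126, 5401800): z = −761587.4 − 2703536.4 + 3465361.33 = 237.5 ft.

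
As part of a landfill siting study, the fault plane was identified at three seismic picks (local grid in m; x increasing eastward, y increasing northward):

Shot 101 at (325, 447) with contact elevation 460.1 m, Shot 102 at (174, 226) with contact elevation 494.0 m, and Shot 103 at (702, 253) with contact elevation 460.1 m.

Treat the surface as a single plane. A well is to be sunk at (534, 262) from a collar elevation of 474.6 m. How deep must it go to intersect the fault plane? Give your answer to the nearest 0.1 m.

Let the plane be z = a·x + b·y + c.
Shot 102−Shot 101: −151a − 221b = 33.9;  Shot 103−Shot 101: 377a − 194b = 0.
Solving gives a = −0.05840, b = −0.11349.
Then c = 460.1 − a·325 − b·447 = 529.81.
At (534, 262): z_contact = −31.19 − 29.73 + 529.81 = 468.89 m.
Depth below ground = 474.6 − 468.89 = 5.7 m.

5.7 m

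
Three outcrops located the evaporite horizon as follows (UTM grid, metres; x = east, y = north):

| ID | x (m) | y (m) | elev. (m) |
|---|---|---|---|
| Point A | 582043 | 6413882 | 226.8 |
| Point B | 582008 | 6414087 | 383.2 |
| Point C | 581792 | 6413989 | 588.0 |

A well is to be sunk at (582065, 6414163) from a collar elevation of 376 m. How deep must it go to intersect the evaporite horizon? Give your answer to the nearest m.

Let the plane be z = a·x + b·y + c.
Point B−Point A: −35a + 205b = 156.4;  Point C−Point A: −251a + 107b = 361.2.
Solving gives a = −1.20124083, b = 0.55783693.
Then c = 226.8 − a·582043 − b·6413882 = −2878499.64.
At (582065, 6414163): z_contact = −699200.2 + 3578057.0 − 2878499.64 = 357.1 m.
Depth below ground = 376 − 357.1 = 19 m.

19 m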